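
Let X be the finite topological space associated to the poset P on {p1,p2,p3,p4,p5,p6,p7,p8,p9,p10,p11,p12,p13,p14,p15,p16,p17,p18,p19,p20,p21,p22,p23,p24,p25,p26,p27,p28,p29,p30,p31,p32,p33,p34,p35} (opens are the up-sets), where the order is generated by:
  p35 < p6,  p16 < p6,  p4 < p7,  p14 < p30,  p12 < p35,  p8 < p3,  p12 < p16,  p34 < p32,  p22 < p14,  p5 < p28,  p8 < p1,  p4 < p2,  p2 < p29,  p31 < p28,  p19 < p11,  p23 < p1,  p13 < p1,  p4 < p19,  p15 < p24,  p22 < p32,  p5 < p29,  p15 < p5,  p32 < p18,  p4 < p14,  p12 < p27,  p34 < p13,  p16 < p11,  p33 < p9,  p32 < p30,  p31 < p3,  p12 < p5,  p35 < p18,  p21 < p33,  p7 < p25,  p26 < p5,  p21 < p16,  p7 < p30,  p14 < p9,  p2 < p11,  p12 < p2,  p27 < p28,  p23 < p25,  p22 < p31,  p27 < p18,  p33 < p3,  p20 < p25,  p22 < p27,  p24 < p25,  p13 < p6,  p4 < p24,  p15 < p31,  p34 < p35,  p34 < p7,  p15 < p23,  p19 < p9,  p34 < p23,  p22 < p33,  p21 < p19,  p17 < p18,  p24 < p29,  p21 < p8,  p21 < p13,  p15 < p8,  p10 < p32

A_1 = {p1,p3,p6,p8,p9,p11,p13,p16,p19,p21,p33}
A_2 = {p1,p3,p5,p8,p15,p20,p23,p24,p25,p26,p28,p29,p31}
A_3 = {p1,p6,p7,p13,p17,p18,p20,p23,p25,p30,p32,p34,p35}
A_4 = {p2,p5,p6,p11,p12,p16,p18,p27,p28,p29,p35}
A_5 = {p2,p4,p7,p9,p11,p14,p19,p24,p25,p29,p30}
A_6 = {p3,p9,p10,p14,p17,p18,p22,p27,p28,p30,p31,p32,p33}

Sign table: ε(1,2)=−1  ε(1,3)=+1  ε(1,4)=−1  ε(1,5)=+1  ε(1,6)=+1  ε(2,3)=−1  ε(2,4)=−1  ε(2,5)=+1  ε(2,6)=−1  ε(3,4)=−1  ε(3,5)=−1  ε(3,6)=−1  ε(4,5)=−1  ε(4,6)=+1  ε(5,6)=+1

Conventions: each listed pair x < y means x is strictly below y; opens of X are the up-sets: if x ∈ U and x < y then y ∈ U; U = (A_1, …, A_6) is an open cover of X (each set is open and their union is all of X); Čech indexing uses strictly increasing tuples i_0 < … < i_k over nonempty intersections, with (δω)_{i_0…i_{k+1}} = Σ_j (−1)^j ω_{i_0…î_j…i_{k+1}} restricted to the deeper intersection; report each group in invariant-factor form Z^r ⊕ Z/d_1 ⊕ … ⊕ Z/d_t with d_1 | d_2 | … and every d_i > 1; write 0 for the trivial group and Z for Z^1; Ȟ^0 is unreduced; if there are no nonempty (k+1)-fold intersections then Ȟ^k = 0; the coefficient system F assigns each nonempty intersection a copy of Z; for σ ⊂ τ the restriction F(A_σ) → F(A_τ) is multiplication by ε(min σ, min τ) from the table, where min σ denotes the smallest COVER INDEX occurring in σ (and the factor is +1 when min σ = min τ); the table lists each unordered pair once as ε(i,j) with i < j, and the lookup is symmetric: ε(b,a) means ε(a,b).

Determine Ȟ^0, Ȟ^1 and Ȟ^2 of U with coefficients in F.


Ȟ^0 ≅ 0; Ȟ^1 ≅ Z/2; Ȟ^2 ≅ Z

intersection data:
  A12={p1,p3,p8} A13={p1,p6,p13} A14={p6,p11,p16} A15={p9,p11,p19} A16={p3,p9,p33} A23={p1,p20,p23,p25} A24={p5,p28,p29} A25={p24,p25,p29} A26={p3,p28,p31} A34={p6,p18,p35} A35={p7,p25,p30} A36={p17,p18,p30,p32} A45={p2,p11,p29} A46={p18,p27,p28} A56={p9,p14,p30}
  A123={p1} A126={p3} A134={p6} A145={p11} A156={p9} A235={p25} A245={p29} A246={p28} A346={p18} A356={p30}
C dims 6,15,10; δ0: rk 6, SNF 1^5·2; δ1: rk 9, SNF 1^9
Ȟ^0 = (6 − 6) − 0 = 0, so Ȟ^0 ≅ 0
Ȟ^1 = (15 − 9) − 6 = 0 plus torsion [2], so Ȟ^1 ≅ Z/2
Ȟ^2 = (10 − 0) − 9 = 1, so Ȟ^2 ≅ Z


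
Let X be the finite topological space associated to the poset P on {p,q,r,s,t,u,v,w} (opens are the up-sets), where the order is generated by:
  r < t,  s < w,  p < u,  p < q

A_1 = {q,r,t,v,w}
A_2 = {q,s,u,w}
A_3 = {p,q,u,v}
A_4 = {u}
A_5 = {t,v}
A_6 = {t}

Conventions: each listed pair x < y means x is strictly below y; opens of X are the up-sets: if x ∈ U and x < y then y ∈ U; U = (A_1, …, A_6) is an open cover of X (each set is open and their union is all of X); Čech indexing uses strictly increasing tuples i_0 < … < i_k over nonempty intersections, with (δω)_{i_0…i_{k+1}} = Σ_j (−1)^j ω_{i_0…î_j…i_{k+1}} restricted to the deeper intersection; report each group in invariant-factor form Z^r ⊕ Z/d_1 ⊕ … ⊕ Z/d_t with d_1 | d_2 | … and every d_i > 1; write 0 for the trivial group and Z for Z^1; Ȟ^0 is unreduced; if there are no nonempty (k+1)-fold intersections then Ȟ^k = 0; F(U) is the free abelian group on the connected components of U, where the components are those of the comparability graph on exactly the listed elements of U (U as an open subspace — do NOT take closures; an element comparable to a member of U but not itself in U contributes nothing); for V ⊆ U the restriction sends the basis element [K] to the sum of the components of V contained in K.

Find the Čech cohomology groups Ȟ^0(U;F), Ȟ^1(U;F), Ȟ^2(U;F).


cover nerve:
  A12={q,w} A13={q,v} A15={t,v} A16={t} A23={q,u} A24={u} A34={u} A35={v} A56={t}
  A123={q} A135={v} A156={t} A234={u}
components per intersection:
  A1: {q} {r,t} {v} {w}
  A2: {q} {s,w} {u}
  A3: {p,q,u} {v}
  A4: {u}
  A5: {t} {v}
  A6: {t}
  A12: {q} {w}
  A13: {q} {v}
  A15: {t} {v}
  A16: {t}
  A23: {q} {u}
  A24: {u}
  A34: {u}
  A35: {v}
  A56: {t}
  A123: {q}
  A135: {v}
  A156: {t}
  A234: {u}
C dims 13,13,4; δ0: rk 9, SNF 1^9; δ1: rk 4, SNF 1^4
Ȟ^0: (13−9)−0=4 ⇒ Z^4
Ȟ^1: (13−4)−9=0 ⇒ 0
Ȟ^2: (4−0)−4=0 ⇒ 0

Ȟ^0 = Z^4,  Ȟ^1 = 0,  Ȟ^2 = 0


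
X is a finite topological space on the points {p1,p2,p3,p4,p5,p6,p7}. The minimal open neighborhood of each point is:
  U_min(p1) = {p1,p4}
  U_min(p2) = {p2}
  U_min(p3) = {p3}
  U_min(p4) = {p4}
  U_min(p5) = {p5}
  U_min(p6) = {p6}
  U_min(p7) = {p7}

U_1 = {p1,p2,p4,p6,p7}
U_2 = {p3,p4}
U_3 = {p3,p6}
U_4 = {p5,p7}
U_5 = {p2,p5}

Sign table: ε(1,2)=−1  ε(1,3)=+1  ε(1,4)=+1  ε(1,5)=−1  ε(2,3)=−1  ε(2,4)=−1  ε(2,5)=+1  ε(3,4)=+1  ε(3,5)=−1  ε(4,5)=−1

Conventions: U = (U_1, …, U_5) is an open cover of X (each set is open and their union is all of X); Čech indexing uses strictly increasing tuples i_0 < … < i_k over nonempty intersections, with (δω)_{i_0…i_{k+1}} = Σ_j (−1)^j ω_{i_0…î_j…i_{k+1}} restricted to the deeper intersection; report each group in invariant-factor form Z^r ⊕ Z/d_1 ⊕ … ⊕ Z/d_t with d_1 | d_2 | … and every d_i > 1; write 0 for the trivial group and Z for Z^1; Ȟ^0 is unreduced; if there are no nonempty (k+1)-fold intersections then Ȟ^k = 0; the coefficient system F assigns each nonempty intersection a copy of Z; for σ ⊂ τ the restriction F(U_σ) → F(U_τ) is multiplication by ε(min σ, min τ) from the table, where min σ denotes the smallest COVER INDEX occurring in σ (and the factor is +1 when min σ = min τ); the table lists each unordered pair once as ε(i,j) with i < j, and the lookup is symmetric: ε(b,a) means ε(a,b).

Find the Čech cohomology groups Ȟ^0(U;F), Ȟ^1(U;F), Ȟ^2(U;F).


Ȟ^0 = Z, Ȟ^1 = Z^2, Ȟ^2 = 0

intersection data:
  U12={p4} U13={p6} U14={p7} U15={p2} U23={p3} U45={p5}
C dims 5,6; δ0: rk 4, SNF 1^4
Ȟ^0 = (5 − 4) − 0 = 1, so Ȟ^0 ≅ Z
Ȟ^1 = (6 − 0) − 4 = 2, so Ȟ^1 ≅ Z^2
Ȟ^2 = (0 − 0) − 0 = 0, so Ȟ^2 ≅ 0


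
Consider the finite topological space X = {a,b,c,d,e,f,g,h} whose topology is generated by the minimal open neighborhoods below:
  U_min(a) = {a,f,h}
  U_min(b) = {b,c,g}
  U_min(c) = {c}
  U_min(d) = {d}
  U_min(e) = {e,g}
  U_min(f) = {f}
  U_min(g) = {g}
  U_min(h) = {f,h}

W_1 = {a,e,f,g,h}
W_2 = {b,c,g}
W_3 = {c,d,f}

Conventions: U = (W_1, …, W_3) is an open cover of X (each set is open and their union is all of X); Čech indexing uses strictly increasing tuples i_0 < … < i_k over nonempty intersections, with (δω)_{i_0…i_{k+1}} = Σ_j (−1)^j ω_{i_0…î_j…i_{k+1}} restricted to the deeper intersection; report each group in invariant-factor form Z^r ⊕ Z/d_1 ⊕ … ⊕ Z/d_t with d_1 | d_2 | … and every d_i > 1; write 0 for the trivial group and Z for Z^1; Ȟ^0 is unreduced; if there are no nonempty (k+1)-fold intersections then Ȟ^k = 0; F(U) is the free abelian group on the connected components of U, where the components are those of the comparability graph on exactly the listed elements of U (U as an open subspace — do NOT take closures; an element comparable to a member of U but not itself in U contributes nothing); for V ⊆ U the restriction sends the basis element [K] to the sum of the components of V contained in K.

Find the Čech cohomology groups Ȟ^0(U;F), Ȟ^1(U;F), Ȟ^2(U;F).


nerve simplices:
  W12={g} W13={f} W23={c}
components per intersection:
  W1: {a,f,h} {e,g}
  W2: {b,c,g}
  W3: {c} {d} {f}
  W12: {g}
  W13: {f}
  W23: {c}
C dims 6,3; δ0: rk 3, SNF 1^3
degree 0: 6−3−0 = 3 → Ȟ^0 ≅ Z^3
degree 1: 3−0−3 = 0 → Ȟ^1 ≅ 0
degree 2: 0−0−0 = 0 → Ȟ^2 ≅ 0

Ȟ^0 = Z^3,  Ȟ^1 = 0,  Ȟ^2 = 0


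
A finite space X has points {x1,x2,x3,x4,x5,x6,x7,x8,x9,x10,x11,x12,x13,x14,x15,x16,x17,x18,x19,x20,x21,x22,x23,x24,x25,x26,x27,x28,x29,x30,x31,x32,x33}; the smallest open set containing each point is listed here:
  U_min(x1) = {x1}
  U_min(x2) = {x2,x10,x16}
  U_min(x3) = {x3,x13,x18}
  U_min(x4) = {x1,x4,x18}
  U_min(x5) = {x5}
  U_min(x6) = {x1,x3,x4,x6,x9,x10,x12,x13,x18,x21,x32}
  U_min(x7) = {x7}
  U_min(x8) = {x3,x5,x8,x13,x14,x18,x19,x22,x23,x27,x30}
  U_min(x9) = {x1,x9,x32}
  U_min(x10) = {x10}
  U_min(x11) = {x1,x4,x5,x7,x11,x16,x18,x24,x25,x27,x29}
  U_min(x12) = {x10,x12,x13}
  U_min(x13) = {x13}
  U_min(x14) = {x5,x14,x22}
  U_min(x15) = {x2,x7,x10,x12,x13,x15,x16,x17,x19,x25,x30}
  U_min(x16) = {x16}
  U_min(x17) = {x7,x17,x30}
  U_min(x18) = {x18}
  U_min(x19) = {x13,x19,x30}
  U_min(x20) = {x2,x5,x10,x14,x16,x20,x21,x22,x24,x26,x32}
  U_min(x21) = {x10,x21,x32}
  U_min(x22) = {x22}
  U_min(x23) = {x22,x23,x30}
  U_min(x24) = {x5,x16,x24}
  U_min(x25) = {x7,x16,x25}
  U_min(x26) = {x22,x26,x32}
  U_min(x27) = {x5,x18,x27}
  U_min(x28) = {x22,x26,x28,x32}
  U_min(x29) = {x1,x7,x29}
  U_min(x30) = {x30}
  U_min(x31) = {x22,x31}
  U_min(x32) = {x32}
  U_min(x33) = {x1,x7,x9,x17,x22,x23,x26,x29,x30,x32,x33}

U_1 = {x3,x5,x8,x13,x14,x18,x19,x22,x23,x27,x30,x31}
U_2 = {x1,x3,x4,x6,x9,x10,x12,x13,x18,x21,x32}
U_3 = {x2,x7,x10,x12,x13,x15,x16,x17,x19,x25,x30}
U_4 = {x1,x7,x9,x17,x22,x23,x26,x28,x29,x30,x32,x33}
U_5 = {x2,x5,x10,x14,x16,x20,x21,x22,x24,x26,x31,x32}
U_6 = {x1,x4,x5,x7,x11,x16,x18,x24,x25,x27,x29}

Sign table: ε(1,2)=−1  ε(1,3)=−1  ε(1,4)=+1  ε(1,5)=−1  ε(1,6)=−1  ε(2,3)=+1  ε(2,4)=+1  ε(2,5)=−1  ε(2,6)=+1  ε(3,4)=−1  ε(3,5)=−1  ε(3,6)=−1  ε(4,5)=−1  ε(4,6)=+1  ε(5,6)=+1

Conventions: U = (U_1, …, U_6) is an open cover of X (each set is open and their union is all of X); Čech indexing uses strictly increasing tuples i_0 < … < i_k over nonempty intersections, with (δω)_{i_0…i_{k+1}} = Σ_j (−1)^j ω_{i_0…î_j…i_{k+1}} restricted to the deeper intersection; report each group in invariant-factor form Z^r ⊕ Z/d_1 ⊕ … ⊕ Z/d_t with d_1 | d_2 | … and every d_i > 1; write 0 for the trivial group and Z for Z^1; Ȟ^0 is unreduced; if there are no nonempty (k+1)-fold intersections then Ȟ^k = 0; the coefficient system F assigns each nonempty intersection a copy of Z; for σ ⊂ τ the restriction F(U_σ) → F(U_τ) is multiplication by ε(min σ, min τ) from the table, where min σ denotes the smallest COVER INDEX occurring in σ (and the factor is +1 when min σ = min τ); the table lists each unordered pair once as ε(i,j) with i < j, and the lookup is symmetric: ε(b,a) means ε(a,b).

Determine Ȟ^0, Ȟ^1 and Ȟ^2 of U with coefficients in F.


Ȟ^0 ≅ 0,  Ȟ^1 ≅ Z/2,  Ȟ^2 ≅ Z

nonempty intersections:
  U12={x3,x13,x18} U13={x13,x19,x30} U14={x22,x23,x30} U15={x5,x14,x22,x31} U16={x5,x18,x27} U23={x10,x12,x13} U24={x1,x9,x32} U25={x10,x21,x32} U26={x1,x4,x18} U34={x7,x17,x30} U35={x2,x10,x16} U36={x7,x16,x25} U45={x22,x26,x32} U46={x1,x7,x29} U56={x5,x16,x24}
  U123={x13} U126={x18} U134={x30} U145={x22} U156={x5} U235={x10} U245={x32} U246={x1} U346={x7} U356={x16}
C dims 6,15,10; δ0: rk 6, SNF 1^5·2; δ1: rk 9, SNF 1^9
Ȟ^0: (6−6)−0=0 ⇒ 0
Ȟ^1: (15−9)−6=0 plus torsion [2] ⇒ Z/2
Ȟ^2: (10−0)−9=1 ⇒ Z


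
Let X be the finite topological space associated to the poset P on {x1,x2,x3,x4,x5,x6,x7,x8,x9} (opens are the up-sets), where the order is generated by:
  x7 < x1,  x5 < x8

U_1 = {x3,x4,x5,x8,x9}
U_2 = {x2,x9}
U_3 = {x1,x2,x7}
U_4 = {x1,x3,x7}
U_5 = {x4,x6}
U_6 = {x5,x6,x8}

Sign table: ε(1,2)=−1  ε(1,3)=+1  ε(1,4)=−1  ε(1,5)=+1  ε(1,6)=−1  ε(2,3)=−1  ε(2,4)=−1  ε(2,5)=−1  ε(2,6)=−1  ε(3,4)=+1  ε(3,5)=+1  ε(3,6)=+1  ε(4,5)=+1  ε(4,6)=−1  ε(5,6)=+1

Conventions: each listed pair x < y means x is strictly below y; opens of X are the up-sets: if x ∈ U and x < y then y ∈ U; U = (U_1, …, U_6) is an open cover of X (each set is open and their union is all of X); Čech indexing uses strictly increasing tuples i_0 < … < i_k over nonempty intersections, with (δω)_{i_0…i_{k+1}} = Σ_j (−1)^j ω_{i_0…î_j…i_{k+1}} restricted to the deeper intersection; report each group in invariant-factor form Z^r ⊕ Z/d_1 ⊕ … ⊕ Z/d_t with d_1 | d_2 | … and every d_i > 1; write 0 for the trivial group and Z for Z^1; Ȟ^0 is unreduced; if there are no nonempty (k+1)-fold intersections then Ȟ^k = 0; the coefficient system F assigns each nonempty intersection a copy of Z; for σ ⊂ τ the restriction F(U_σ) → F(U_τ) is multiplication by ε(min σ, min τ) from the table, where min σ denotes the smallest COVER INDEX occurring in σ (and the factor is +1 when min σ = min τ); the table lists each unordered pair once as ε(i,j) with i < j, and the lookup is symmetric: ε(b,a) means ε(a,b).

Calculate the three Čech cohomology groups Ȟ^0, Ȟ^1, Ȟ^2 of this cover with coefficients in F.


nerve of the cover:
  U12={x9} U14={x3} U15={x4} U16={x5,x8} U23={x2} U34={x1,x7} U56={x6}
C dims 6,7; δ0: rk 6, SNF 1^5·2
Ȟ^0 = (6 − 6) − 0 = 0, so Ȟ^0 ≅ 0
Ȟ^1 = (7 − 0) − 6 = 1 plus torsion [2], so Ȟ^1 ≅ Z ⊕ Z/2
Ȟ^2 = (0 − 0) − 0 = 0, so Ȟ^2 ≅ 0

Ȟ^0 ≅ 0, Ȟ^1 ≅ Z ⊕ Z/2, Ȟ^2 ≅ 0


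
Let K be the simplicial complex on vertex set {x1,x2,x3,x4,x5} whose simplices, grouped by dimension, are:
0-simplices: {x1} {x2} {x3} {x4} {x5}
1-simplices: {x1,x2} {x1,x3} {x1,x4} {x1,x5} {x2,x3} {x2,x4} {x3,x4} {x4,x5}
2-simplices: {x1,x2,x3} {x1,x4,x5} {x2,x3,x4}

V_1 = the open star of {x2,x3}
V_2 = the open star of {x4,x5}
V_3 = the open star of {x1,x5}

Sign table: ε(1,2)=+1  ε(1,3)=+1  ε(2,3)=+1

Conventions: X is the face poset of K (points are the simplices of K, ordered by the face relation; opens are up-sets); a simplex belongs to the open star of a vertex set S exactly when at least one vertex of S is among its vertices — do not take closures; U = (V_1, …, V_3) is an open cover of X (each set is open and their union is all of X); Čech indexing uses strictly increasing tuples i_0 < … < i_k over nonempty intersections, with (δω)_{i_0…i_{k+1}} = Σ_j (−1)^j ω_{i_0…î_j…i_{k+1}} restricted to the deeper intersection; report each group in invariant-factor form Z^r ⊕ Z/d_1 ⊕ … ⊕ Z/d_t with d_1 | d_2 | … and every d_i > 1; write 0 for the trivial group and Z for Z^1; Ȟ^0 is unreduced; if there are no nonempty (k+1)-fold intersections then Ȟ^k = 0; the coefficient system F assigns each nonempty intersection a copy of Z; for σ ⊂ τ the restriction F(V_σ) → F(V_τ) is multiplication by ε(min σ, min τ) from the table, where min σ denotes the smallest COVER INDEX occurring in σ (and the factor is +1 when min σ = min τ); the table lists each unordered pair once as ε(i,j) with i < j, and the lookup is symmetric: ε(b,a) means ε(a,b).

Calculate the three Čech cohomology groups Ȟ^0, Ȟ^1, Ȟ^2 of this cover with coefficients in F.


Ȟ^0 = Z; Ȟ^1 = Z; Ȟ^2 = 0

cover nerve:
  V1={{x2},{x3},{x1,x2},{x1,x3},{x2,x3},{x2,x4},{x3,x4},{x1,x2,x3},{x2,x3,x4}} V2={{x4},{x5},{x1,x4},{x1,x5},{x2,x4},{x3,x4},{x4,x5},{x1,x4,x5},{x2,x3,x4}} V3={{x1},{x5},{x1,x2},{x1,x3},{x1,x4},{x1,x5},{x4,x5},{x1,x2,x3},{x1,x4,x5}}
  V12={{x2,x4},{x3,x4},{x2,x3,x4}} V13={{x1,x2},{x1,x3},{x1,x2,x3}} V23={{x5},{x1,x4},{x1,x5},{x4,x5},{x1,x4,x5}}
C dims 3,3; δ0: rk 2, SNF 1^2
Ȟ^0: (3−2)−0=1 ⇒ Z
Ȟ^1: (3−0)−2=1 ⇒ Z
Ȟ^2: (0−0)−0=0 ⇒ 0


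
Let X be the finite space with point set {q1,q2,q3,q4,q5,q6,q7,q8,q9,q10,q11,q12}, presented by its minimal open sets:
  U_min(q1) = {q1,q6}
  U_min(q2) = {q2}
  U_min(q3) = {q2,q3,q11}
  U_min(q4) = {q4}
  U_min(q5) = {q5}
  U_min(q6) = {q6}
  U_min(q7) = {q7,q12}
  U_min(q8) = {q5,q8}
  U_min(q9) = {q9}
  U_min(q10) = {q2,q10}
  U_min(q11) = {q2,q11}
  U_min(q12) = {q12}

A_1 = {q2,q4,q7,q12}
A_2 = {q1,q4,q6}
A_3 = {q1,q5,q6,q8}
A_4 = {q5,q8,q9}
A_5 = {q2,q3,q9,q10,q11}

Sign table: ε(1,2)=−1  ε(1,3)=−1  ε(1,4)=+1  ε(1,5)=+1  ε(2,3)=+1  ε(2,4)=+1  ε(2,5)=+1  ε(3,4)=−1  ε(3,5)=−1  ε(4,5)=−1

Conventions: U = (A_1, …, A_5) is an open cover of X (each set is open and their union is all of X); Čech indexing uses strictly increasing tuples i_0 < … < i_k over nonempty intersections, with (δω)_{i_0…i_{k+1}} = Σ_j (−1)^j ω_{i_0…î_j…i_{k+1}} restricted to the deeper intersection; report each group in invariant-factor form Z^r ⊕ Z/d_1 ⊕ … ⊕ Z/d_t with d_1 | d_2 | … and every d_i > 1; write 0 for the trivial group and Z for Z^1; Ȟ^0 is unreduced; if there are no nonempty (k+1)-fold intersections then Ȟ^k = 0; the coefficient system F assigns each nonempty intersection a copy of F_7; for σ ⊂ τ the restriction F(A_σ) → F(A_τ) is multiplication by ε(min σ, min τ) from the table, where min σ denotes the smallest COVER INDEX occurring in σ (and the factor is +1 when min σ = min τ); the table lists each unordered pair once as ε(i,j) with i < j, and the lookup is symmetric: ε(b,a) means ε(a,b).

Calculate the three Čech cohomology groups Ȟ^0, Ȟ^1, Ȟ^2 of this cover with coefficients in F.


nonempty overlaps:
  A12={q4} A15={q2} A23={q1,q6} A34={q5,q8} A45={q9}
C dims 5,5; δ0: rk_F7 5
degree 0: 5−5−0 = 0 → Ȟ^0 ≅ 0
degree 1: 5−0−5 = 0 → Ȟ^1 ≅ 0
degree 2: 0−0−0 = 0 → Ȟ^2 ≅ 0

Ȟ^0 = 0; Ȟ^1 = 0; Ȟ^2 = 0


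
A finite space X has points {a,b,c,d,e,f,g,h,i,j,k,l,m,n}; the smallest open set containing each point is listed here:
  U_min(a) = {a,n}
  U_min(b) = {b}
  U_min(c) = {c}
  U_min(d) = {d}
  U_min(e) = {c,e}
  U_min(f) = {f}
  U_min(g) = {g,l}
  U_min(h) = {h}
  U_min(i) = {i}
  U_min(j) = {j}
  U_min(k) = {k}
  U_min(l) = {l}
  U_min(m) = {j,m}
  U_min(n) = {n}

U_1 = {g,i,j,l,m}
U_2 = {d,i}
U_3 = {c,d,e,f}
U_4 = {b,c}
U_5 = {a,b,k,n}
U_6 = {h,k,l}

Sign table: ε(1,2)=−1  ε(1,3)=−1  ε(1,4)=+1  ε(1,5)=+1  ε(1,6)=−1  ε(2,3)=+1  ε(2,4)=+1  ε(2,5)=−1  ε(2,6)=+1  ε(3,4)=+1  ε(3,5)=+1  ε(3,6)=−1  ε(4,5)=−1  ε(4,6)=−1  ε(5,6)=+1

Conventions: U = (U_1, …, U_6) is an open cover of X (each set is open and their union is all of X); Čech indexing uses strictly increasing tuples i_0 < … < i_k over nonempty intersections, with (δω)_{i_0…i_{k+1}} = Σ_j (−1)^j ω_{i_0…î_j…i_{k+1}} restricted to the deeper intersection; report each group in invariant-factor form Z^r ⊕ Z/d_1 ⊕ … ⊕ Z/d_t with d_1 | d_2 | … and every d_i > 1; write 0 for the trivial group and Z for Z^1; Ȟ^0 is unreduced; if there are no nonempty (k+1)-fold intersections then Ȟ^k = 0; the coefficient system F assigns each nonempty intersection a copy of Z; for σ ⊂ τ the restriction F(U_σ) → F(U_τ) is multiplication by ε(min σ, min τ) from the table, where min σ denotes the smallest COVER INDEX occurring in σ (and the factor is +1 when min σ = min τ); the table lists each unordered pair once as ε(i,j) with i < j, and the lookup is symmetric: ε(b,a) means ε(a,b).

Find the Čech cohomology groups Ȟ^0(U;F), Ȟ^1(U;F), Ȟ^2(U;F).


Ȟ^0 ≅ 0,  Ȟ^1 ≅ Z/2,  Ȟ^2 ≅ 0

nerve of the cover:
  U12={i} U16={l} U23={d} U34={c} U45={b} U56={k}
C dims 6,6; δ0: rk 6, SNF 1^5·2
Ȟ^0 = (6 − 6) − 0 = 0, so Ȟ^0 ≅ 0
Ȟ^1 = (6 − 0) − 6 = 0 plus torsion [2], so Ȟ^1 ≅ Z/2
Ȟ^2 = (0 − 0) − 0 = 0, so Ȟ^2 ≅ 0


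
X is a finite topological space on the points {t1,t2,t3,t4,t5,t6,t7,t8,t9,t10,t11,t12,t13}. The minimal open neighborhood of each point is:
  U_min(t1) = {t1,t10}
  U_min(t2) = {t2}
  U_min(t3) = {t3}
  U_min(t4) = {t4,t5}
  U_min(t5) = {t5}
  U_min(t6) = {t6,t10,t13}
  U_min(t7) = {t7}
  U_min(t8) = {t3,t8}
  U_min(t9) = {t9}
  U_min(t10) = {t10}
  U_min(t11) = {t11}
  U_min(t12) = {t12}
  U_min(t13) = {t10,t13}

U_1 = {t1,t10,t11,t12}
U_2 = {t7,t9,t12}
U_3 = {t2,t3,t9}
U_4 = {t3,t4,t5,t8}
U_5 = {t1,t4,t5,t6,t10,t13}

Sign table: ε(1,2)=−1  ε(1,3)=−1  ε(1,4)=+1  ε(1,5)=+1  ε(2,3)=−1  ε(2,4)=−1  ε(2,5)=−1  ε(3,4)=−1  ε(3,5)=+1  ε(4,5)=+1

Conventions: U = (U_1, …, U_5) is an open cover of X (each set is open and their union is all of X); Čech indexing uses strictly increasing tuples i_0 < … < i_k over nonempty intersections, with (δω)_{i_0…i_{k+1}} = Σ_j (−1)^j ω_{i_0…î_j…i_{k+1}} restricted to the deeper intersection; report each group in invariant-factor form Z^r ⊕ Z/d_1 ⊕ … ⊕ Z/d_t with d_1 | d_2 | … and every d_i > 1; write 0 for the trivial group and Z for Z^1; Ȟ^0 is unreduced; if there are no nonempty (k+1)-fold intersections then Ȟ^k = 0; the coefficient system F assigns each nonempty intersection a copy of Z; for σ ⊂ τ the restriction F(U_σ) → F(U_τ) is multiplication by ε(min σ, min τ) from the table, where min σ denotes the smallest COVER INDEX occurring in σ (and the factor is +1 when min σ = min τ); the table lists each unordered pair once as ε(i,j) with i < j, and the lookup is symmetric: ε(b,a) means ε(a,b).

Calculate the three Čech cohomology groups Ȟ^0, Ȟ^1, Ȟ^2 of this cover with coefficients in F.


nerve simplices:
  U12={t12} U15={t1,t10} U23={t9} U34={t3} U45={t4,t5}
C dims 5,5; δ0: rk 5, SNF 1^4·2
degree 0: 5−5−0 = 0 → Ȟ^0 ≅ 0
degree 1: 5−0−5 = 0 plus torsion [2] → Ȟ^1 ≅ Z/2
degree 2: 0−0−0 = 0 → Ȟ^2 ≅ 0

Ȟ^0(U;F) ≅ 0,  Ȟ^1(U;F) ≅ Z/2,  Ȟ^2(U;F) ≅ 0


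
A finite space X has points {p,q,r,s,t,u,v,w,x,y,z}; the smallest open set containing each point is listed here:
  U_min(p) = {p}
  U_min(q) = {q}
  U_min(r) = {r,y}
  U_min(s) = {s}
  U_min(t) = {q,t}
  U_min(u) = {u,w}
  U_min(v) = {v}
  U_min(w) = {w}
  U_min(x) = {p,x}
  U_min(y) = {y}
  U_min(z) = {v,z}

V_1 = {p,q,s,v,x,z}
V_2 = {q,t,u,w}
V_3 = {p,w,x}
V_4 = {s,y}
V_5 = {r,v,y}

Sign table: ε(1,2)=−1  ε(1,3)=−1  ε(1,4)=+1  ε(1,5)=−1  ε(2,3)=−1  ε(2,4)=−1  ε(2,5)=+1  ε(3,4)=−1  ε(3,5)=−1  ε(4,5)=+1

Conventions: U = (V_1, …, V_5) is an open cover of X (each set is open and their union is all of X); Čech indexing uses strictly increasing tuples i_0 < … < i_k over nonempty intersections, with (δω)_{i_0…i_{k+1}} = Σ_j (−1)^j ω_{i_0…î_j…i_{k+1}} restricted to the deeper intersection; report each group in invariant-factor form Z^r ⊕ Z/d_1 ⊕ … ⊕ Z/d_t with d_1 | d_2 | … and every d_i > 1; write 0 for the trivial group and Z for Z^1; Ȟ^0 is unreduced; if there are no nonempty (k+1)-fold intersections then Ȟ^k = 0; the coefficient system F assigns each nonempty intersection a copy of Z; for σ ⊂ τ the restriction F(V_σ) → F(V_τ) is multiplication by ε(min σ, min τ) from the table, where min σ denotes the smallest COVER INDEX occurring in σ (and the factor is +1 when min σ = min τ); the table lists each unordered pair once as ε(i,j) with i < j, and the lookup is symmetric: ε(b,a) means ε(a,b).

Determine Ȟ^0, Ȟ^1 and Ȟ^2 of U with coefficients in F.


nerve simplices:
  V12={q} V13={p,x} V14={s} V15={v} V23={w} V45={y}
C dims 5,6; δ0: rk 5, SNF 1^4·2
degree 0: 5−5−0 = 0 → Ȟ^0 ≅ 0
degree 1: 6−0−5 = 1 plus torsion [2] → Ȟ^1 ≅ Z ⊕ Z/2
degree 2: 0−0−0 = 0 → Ȟ^2 ≅ 0

Ȟ^0 ≅ 0, Ȟ^1 ≅ Z ⊕ Z/2 and Ȟ^2 ≅ 0


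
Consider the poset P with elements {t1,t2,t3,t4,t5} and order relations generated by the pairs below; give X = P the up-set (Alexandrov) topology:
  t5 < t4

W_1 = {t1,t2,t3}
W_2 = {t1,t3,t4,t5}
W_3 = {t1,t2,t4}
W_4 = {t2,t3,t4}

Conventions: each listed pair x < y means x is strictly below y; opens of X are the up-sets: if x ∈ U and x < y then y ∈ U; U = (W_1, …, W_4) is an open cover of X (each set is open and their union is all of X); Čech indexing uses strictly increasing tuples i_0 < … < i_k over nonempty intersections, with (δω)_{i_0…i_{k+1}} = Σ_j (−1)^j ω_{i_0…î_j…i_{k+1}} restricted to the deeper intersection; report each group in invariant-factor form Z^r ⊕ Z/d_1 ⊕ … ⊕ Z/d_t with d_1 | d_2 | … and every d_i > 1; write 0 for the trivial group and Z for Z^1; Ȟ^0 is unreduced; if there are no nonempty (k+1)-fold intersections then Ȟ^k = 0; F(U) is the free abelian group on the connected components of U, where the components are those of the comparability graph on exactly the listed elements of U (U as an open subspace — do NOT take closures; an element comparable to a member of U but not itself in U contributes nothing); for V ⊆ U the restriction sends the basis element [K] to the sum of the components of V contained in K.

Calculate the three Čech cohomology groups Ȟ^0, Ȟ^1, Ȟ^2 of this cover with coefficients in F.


nerve simplices:
  W12={t1,t3} W13={t1,t2} W14={t2,t3} W23={t1,t4} W24={t3,t4} W34={t2,t4}
  W123={t1} W124={t3} W134={t2} W234={t4}
components per intersection:
  W1: {t1} {t2} {t3}
  W2: {t1} {t3} {t4,t5}
  W3: {t1} {t2} {t4}
  W4: {t2} {t3} {t4}
  W12: {t1} {t3}
  W13: {t1} {t2}
  W14: {t2} {t3}
  W23: {t1} {t4}
  W24: {t3} {t4}
  W34: {t2} {t4}
  W123: {t1}
  W124: {t3}
  W134: {t2}
  W234: {t4}
C dims 12,12,4; δ0: rk 8, SNF 1^8; δ1: rk 4, SNF 1^4
degree 0: 12−8−0 = 4 → Ȟ^0 ≅ Z^4
degree 1: 12−4−8 = 0 → Ȟ^1 ≅ 0
degree 2: 4−0−4 = 0 → Ȟ^2 ≅ 0

Ȟ^0(U;F) ≅ Z^4, Ȟ^1(U;F) ≅ 0, Ȟ^2(U;F) ≅ 0


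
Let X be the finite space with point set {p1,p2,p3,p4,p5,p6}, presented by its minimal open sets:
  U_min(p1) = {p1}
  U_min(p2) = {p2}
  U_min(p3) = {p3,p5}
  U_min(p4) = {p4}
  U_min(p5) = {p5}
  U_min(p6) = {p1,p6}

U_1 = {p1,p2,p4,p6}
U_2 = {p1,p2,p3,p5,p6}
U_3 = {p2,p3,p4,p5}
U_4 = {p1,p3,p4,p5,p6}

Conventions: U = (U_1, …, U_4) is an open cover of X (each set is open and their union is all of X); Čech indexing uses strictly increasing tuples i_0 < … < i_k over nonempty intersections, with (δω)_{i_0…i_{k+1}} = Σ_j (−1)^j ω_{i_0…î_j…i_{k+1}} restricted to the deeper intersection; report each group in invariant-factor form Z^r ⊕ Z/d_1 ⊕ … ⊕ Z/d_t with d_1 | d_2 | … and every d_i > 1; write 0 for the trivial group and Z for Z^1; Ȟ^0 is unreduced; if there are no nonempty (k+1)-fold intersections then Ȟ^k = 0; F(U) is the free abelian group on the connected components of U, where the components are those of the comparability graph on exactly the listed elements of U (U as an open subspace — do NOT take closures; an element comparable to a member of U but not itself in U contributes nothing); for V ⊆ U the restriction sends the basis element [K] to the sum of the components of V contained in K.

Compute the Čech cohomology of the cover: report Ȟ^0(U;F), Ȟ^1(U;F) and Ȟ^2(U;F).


nerve of the cover:
  U12={p1,p2,p6} U13={p2,p4} U14={p1,p4,p6} U23={p2,p3,p5} U24={p1,p3,p5,p6} U34={p3,p4,p5}
  U123={p2} U124={p1,p6} U134={p4} U234={p3,p5}
components per intersection:
  U1: {p1,p6} {p2} {p4}
  U2: {p1,p6} {p2} {p3,p5}
  U3: {p2} {p3,p5} {p4}
  U4: {p1,p6} {p3,p5} {p4}
  U12: {p1,p6} {p2}
  U13: {p2} {p4}
  U14: {p1,p6} {p4}
  U23: {p2} {p3,p5}
  U24: {p1,p6} {p3,p5}
  U34: {p3,p5} {p4}
  U123: {p2}
  U124: {p1,p6}
  U134: {p4}
  U234: {p3,p5}
C dims 12,12,4; δ0: rk 8, SNF 1^8; δ1: rk 4, SNF 1^4
Ȟ^0 = (12 − 8) − 0 = 4, so Ȟ^0 ≅ Z^4
Ȟ^1 = (12 − 4) − 8 = 0, so Ȟ^1 ≅ 0
Ȟ^2 = (4 − 0) − 4 = 0, so Ȟ^2 ≅ 0

Ȟ^0 ≅ Z^4; Ȟ^1 ≅ 0; Ȟ^2 ≅ 0


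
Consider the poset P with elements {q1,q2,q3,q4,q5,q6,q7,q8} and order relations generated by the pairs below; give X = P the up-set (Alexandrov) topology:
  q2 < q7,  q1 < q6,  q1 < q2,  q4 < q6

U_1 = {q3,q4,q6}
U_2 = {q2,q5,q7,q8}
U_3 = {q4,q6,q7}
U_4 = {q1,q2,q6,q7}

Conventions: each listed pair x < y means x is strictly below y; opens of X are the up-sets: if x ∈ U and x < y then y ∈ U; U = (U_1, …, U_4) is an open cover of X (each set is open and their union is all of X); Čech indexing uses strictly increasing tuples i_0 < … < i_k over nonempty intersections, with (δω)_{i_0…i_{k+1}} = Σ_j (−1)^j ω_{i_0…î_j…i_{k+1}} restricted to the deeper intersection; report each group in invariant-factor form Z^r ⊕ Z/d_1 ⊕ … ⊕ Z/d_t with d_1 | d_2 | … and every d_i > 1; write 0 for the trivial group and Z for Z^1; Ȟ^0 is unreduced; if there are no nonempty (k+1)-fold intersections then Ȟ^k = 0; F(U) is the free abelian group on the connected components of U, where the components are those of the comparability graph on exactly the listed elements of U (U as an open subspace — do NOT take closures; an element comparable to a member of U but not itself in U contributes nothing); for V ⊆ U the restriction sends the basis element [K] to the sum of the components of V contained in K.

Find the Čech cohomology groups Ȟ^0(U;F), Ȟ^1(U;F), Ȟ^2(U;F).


cover nerve:
  U13={q4,q6} U14={q6} U23={q7} U24={q2,q7} U34={q6,q7}
  U134={q6} U234={q7}
components per intersection:
  U1: {q3} {q4,q6}
  U2: {q2,q7} {q5} {q8}
  U3: {q4,q6} {q7}
  U4: {q1,q2,q6,q7}
  U13: {q4,q6}
  U14: {q6}
  U23: {q7}
  U24: {q2,q7}
  U34: {q6} {q7}
  U134: {q6}
  U234: {q7}
C dims 8,6,2; δ0: rk 4, SNF 1^4; δ1: rk 2, SNF 1^2
Ȟ^0: (8−4)−0=4 ⇒ Z^4
Ȟ^1: (6−2)−4=0 ⇒ 0
Ȟ^2: (2−0)−2=0 ⇒ 0

Ȟ^0 ≅ Z^4; Ȟ^1 ≅ 0; Ȟ^2 ≅ 0


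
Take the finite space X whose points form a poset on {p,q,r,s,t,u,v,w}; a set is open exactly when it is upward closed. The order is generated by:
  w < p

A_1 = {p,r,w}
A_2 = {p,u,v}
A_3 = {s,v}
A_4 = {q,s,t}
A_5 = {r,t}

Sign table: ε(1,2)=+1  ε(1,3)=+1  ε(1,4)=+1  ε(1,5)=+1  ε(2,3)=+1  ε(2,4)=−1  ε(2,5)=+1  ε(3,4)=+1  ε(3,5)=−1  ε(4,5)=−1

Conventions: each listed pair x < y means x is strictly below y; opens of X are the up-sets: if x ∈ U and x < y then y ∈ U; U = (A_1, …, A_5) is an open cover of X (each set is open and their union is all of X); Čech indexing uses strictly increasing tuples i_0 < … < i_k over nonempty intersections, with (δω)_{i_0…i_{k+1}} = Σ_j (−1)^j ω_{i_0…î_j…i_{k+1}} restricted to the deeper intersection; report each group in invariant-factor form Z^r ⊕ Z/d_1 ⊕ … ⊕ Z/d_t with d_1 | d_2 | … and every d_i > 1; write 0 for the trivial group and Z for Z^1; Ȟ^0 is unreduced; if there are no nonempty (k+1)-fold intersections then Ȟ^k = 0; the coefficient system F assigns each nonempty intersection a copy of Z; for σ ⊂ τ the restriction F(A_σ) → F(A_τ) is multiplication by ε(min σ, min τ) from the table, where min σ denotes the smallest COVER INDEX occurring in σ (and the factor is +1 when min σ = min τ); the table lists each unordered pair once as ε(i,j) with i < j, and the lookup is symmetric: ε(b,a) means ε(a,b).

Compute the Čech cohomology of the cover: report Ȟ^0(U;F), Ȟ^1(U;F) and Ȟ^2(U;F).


nerve simplices:
  A12={p} A15={r} A23={v} A34={s} A45={t}
C dims 5,5; δ0: rk 5, SNF 1^4·2
degree 0: 5−5−0 = 0 → Ȟ^0 ≅ 0
degree 1: 5−0−5 = 0 plus torsion [2] → Ȟ^1 ≅ Z/2
degree 2: 0−0−0 = 0 → Ȟ^2 ≅ 0

Ȟ^0 ≅ 0, Ȟ^1 ≅ Z/2, Ȟ^2 ≅ 0


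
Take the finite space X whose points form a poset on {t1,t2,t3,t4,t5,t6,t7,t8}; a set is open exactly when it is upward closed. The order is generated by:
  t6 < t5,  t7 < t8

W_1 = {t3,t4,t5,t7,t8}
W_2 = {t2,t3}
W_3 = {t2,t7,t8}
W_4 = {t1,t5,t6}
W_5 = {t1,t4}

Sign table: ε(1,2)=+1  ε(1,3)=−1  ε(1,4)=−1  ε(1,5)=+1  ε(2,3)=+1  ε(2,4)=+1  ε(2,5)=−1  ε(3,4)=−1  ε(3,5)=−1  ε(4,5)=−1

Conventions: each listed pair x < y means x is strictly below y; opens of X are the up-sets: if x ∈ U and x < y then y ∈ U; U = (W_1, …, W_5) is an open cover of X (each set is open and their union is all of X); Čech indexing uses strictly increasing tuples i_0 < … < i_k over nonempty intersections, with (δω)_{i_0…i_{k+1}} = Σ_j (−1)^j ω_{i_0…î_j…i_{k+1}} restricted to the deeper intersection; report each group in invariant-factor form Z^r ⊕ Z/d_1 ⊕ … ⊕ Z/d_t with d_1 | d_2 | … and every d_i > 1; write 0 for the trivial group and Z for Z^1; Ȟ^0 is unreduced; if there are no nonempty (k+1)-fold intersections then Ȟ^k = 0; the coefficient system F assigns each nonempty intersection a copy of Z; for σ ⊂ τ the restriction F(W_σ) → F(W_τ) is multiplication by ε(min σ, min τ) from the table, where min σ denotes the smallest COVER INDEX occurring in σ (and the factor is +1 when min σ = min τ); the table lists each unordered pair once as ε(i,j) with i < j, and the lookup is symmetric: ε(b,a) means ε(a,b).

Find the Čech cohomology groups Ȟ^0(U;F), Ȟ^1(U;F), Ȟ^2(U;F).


nonempty intersections:
  W12={t3} W13={t7,t8} W14={t5} W15={t4} W23={t2} W45={t1}
C dims 5,6; δ0: rk 5, SNF 1^4·2
Ȟ^0: (5−5)−0=0 ⇒ 0
Ȟ^1: (6−0)−5=1 plus torsion [2] ⇒ Z ⊕ Z/2
Ȟ^2: (0−0)−0=0 ⇒ 0

Ȟ^0(U;F) ≅ 0,  Ȟ^1(U;F) ≅ Z ⊕ Z/2,  Ȟ^2(U;F) ≅ 0


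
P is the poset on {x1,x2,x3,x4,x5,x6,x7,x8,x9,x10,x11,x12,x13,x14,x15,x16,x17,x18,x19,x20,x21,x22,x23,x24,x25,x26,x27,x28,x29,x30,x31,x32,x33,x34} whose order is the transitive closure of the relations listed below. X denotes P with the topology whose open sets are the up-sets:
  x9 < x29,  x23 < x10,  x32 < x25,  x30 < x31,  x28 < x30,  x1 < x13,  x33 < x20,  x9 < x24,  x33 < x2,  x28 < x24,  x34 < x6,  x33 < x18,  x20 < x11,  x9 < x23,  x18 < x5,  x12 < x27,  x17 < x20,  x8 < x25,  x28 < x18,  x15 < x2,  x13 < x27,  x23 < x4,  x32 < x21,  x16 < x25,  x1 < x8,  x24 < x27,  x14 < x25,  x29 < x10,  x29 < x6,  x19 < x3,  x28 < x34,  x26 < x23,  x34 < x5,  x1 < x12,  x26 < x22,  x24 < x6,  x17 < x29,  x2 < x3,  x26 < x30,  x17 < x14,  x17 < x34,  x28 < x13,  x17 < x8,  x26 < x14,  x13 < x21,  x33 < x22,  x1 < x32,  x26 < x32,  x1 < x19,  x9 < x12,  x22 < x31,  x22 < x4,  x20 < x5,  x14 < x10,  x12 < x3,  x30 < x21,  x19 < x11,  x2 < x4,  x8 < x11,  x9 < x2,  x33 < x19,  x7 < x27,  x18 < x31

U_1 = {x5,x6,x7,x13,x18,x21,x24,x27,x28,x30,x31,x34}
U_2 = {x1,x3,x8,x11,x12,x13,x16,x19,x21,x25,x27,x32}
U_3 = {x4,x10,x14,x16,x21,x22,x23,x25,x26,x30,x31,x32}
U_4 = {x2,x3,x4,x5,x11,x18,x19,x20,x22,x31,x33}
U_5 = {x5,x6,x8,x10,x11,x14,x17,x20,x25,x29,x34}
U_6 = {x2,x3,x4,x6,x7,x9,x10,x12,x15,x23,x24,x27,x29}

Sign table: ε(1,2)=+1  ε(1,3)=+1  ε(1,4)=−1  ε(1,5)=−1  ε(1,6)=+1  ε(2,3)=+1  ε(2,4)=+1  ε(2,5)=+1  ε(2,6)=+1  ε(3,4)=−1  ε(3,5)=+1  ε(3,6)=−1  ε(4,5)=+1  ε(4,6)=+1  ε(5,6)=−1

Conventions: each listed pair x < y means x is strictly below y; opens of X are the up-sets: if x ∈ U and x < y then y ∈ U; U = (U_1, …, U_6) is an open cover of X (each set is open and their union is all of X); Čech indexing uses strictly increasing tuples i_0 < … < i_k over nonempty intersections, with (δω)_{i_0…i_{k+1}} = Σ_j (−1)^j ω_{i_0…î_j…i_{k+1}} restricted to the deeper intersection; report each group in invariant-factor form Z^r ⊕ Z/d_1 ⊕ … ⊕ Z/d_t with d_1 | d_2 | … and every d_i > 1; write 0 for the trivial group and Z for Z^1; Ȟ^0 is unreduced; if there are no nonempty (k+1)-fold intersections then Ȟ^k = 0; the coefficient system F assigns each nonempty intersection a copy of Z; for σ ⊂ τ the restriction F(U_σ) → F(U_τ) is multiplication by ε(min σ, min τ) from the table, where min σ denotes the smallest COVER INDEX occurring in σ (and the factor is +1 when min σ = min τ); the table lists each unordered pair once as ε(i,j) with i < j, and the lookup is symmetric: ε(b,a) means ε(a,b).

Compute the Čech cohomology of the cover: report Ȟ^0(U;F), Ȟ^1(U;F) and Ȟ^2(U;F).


nerve simplices:
  U12={x13,x21,x27} U13={x21,x30,x31} U14={x5,x18,x31} U15={x5,x6,x34} U16={x6,x7,x24,x27} U23={x16,x21,x25,x32} U24={x3,x11,x19} U25={x8,x11,x25} U26={x3,x12,x27} U34={x4,x22,x31} U35={x10,x14,x25} U36={x4,x10,x23} U45={x5,x11,x20} U46={x2,x3,x4} U56={x6,x10,x29}
  U123={x21} U126={x27} U134={x31} U145={x5} U156={x6} U235={x25} U245={x11} U246={x3} U346={x4} U356={x10}
C dims 6,15,10; δ0: rk 6, SNF 1^5·2; δ1: rk 9, SNF 1^9
degree 0: 6−6−0 = 0 → Ȟ^0 ≅ 0
degree 1: 15−9−6 = 0 plus torsion [2] → Ȟ^1 ≅ Z/2
degree 2: 10−0−9 = 1 → Ȟ^2 ≅ Z

Ȟ^0 = 0, Ȟ^1 = Z/2, Ȟ^2 = Z


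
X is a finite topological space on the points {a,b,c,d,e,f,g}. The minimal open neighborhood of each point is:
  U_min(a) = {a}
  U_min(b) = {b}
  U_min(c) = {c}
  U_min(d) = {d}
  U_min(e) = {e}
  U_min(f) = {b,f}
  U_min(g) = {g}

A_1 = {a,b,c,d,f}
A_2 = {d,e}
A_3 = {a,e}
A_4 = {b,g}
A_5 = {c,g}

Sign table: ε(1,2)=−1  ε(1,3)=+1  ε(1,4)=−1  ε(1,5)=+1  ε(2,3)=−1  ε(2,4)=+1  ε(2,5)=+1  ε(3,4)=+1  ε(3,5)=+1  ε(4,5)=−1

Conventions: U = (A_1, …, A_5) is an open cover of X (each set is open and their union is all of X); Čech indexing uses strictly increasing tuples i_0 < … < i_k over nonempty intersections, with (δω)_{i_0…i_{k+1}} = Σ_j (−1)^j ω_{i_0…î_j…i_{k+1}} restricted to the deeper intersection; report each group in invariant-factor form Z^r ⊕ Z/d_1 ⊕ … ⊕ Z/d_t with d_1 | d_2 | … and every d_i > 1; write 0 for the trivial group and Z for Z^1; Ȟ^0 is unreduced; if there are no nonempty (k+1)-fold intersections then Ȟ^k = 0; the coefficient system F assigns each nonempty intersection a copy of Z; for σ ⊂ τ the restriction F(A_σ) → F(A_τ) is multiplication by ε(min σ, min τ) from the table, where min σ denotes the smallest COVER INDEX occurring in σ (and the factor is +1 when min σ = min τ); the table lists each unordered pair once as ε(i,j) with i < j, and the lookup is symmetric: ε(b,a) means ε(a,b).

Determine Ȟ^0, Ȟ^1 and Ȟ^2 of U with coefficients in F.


Ȟ^0(U;F) ≅ Z,  Ȟ^1(U;F) ≅ Z^2,  Ȟ^2(U;F) ≅ 0

nonempty intersections:
  A12={d} A13={a} A14={b} A15={c} A23={e} A45={g}
C dims 5,6; δ0: rk 4, SNF 1^4
Ȟ^0: (5−4)−0=1 ⇒ Z
Ȟ^1: (6−0)−4=2 ⇒ Z^2
Ȟ^2: (0−0)−0=0 ⇒ 0


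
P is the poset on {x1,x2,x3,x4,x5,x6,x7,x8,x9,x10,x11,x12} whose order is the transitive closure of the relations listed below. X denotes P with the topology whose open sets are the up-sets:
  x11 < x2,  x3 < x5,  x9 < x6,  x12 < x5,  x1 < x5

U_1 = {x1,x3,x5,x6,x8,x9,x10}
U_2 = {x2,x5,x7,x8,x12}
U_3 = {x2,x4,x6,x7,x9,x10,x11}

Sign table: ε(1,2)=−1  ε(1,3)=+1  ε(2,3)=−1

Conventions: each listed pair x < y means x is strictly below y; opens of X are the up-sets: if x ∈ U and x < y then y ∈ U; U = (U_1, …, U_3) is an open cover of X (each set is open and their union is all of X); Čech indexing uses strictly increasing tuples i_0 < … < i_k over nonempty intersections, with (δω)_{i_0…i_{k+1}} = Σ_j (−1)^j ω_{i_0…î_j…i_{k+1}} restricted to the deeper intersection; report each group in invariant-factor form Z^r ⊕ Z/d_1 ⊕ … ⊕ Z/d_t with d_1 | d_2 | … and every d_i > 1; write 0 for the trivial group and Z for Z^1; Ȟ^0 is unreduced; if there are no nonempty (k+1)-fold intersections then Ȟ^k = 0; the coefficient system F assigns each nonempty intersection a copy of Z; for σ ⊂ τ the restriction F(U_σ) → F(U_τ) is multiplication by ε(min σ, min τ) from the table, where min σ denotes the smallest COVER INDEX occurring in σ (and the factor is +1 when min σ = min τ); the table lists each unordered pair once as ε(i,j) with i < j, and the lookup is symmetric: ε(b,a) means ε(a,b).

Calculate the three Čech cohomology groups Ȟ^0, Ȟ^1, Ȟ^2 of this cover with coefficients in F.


Ȟ^0(U;F) ≅ Z, Ȟ^1(U;F) ≅ Z and Ȟ^2(U;F) ≅ 0

nerve simplices:
  U12={x5,x8} U13={x6,x9,x10} U23={x2,x7}
C dims 3,3; δ0: rk 2, SNF 1^2
degree 0: 3−2−0 = 1 → Ȟ^0 ≅ Z
degree 1: 3−0−2 = 1 → Ȟ^1 ≅ Z
degree 2: 0−0−0 = 0 → Ȟ^2 ≅ 0


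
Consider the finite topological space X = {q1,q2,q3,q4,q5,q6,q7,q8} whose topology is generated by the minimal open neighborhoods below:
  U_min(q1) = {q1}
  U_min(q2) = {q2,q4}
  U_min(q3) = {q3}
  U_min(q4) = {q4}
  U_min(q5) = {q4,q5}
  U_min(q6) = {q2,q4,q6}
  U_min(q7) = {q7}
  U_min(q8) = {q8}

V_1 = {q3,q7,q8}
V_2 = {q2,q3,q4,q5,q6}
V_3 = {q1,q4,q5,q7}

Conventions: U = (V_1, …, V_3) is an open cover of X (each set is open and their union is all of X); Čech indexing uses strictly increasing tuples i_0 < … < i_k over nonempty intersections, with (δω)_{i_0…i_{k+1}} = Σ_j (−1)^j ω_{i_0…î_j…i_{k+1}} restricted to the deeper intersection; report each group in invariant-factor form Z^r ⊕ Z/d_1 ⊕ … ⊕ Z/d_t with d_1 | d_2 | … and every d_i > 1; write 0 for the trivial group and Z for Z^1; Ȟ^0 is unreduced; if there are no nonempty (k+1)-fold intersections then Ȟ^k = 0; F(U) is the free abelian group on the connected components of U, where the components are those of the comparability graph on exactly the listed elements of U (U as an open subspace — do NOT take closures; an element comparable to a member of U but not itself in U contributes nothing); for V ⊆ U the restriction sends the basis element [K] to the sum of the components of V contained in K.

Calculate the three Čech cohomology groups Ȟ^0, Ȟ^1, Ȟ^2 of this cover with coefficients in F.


Ȟ^0 = Z^5; Ȟ^1 = 0; Ȟ^2 = 0

intersection data:
  V12={q3} V13={q7} V23={q4,q5}
components per intersection:
  V1: {q3} {q7} {q8}
  V2: {q2,q4,q5,q6} {q3}
  V3: {q1} {q4,q5} {q7}
  V12: {q3}
  V13: {q7}
  V23: {q4,q5}
C dims 8,3; δ0: rk 3, SNF 1^3
Ȟ^0 = (8 − 3) − 0 = 5, so Ȟ^0 ≅ Z^5
Ȟ^1 = (3 − 0) − 3 = 0, so Ȟ^1 ≅ 0
Ȟ^2 = (0 − 0) − 0 = 0, so Ȟ^2 ≅ 0
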